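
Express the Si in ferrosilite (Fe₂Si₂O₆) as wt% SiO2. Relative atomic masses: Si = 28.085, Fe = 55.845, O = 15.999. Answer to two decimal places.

M(Fe₂Si₂O₆) = 263.854 g/mol; M(SiO2) = 60.083 g/mol.
Moles SiO2 per formula unit = 2 Si ÷ 1 = 2.0000.
SiO2 fraction = (2.0000 × 60.083) / 263.854 = 120.166/263.854 = 0.4554.

45.54 wt%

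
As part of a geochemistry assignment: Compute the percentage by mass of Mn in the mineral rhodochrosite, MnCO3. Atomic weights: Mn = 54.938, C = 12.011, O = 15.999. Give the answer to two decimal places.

M(MnCO3) = 114.946 g/mol.
Mn contributes 1 × 54.938 = 54.938 g per mole.
54.938/114.946 = 0.4779 → 47.79%.

47.79 weight percent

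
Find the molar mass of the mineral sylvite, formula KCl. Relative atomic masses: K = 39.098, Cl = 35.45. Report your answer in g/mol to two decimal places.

74.55 g/mol

M = 1·39.098 + 1·35.45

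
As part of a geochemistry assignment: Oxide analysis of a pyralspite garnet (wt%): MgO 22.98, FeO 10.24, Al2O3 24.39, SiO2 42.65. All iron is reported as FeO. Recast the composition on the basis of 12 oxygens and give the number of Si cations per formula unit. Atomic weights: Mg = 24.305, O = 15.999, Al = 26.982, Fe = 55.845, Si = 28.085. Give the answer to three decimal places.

22.98 wt% MgO ÷ 40.304 g/mol = 0.57017 mol, giving 0.57017 Mg and 0.57017 O.
10.24 wt% FeO ÷ 71.844 g/mol = 0.14253 mol, giving 0.14253 Fe and 0.14253 O.
24.39 wt% Al2O3 ÷ 101.961 g/mol = 0.23921 mol, giving 0.47842 Al and 0.71763 O.
42.65 wt% SiO2 ÷ 60.083 g/mol = 0.70985 mol, giving 0.70985 Si and 1.41970 O.
Oxygen sums to 2.85003; scaling by 12/2.85003 = 4.21048 puts the formula on 12 O.
Si: 0.70985 × 4.21048 = 2.989 atoms per formula unit.

2.989 Si apfu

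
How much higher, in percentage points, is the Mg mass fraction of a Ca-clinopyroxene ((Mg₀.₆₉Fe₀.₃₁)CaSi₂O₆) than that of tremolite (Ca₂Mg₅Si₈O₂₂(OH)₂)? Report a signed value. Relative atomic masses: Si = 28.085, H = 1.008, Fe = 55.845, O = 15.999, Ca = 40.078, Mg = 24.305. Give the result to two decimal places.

M((Mg₀.₆₉Fe₀.₃₁)CaSi₂O₆) = 226.324 g/mol, so wt% Mg = 16.770/226.324 × 100 = 7.41%.
M(Ca₂Mg₅Si₈O₂₂(OH)₂) = 812.353 g/mol, so wt% Mg = 121.525/812.353 × 100 = 14.96%.
7.41 − 14.96 = -7.55 pp.

-7.55 percentage points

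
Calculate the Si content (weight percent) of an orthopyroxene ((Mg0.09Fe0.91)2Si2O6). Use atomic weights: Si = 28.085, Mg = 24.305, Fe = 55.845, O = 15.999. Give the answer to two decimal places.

Molar mass of (Mg0.09Fe0.91)2Si2O6: 0.18*24.305 + 1.82*55.845 + 2*28.085 + 6*15.999 = 258.177 g/mol.
Mass of Si per formula unit: 2 × 28.085 = 56.170 g.
Weight fraction Si = 56.170 / 258.177 = 0.2176.

21.76 weight percent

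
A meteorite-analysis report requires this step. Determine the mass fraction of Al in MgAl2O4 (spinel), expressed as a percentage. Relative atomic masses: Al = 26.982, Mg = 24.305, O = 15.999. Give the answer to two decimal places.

37.93 mass %

Molar mass of MgAl2O4: 1*24.305 + 2*26.982 + 4*15.999 = 142.265 g/mol.
Mass of Al per formula unit: 2 × 26.982 = 53.964 g.
Weight fraction Al = 53.964 / 142.265 = 0.3793.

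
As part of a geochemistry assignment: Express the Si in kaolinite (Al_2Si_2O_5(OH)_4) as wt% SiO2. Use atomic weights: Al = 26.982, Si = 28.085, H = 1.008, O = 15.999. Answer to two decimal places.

M(Al_2Si_2O_5(OH)_4) = 258.157 g/mol; M(SiO2) = 60.083 g/mol.
Moles SiO2 per formula unit = 2 Si ÷ 1 = 2.0000.
SiO2 fraction = (2.0000 × 60.083) / 258.157 = 120.166/258.157 = 0.4655.

46.55 wt%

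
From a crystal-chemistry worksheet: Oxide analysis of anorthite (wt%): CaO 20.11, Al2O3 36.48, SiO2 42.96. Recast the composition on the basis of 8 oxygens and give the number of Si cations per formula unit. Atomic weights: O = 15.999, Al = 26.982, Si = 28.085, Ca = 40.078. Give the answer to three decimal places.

1.999 Si apfu

CaO: 20.11/56.077 = 0.35861 mol → 0.35861 mol Ca, 0.35861 mol O.
Al2O3: 36.48/101.961 = 0.35778 mol → 0.71556 mol Al, 1.07334 mol O.
SiO2: 42.96/60.083 = 0.71501 mol → 0.71501 mol Si, 1.43002 mol O.
Total oxygen = 2.86197 mol. Normalization factor = 8/2.86197 = 2.79528.
Si per 8 O = 0.71501 × 2.79528 = 1.999.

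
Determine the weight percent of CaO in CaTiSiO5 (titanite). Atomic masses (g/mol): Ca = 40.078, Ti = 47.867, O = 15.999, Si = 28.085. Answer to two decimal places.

28.61 wt%

M(CaTiSiO5) = 196.025 g/mol; M(CaO) = 56.077 g/mol.
Moles CaO per formula unit = 1 Ca ÷ 1 = 1.0000.
CaO fraction = (1.0000 × 56.077) / 196.025 = 56.077/196.025 = 0.2861.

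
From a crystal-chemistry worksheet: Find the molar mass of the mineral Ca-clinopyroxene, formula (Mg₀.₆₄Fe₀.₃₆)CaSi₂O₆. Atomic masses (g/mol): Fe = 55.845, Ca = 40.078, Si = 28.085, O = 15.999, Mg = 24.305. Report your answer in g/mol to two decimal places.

227.90 g/mol

Mg: 0.64 × 24.305 = 15.5552
Fe: 0.36 × 55.845 = 20.1042
Ca: 1 × 40.078 = 40.0780
Si: 2 × 28.085 = 56.1700
O: 6 × 15.999 = 95.9940
Summing the contributions gives the formula mass.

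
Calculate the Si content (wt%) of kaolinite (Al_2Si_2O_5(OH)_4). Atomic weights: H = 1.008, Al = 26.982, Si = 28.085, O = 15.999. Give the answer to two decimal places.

Formula mass = 2×26.982 + 2×28.085 + 9×15.999 + 4×1.008 = 258.157 g/mol, of which 56.170 g is Si.
So Si makes up 56.170/258.157 = 0.2176 of the mass, i.e. 21.76%.

21.76 wt%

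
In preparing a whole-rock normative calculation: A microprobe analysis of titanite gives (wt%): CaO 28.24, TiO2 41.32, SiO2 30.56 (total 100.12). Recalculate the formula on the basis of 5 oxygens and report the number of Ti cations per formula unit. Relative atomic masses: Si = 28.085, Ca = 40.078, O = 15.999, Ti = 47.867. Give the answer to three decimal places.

CaO: 28.24/56.077 = 0.50359 mol → 0.50359 mol Ca, 0.50359 mol O.
TiO2: 41.32/79.865 = 0.51737 mol → 0.51737 mol Ti, 1.03474 mol O.
SiO2: 30.56/60.083 = 0.50863 mol → 0.50863 mol Si, 1.01726 mol O.
Total oxygen = 2.55559 mol. Normalization factor = 5/2.55559 = 1.95650.
Ti per 5 O = 0.51737 × 1.95650 = 1.012.

1.012 Ti apfu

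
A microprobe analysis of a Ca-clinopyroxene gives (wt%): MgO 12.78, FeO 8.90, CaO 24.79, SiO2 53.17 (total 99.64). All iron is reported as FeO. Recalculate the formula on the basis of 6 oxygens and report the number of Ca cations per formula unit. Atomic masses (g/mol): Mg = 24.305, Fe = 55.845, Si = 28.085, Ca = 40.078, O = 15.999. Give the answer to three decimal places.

12.78 wt% MgO ÷ 40.304 g/mol = 0.31709 mol, giving 0.31709 Mg and 0.31709 O.
8.90 wt% FeO ÷ 71.844 g/mol = 0.12388 mol, giving 0.12388 Fe and 0.12388 O.
24.79 wt% CaO ÷ 56.077 g/mol = 0.44207 mol, giving 0.44207 Ca and 0.44207 O.
53.17 wt% SiO2 ÷ 60.083 g/mol = 0.88494 mol, giving 0.88494 Si and 1.76988 O.
Oxygen sums to 2.65292; scaling by 6/2.65292 = 2.26166 puts the formula on 6 O.
Ca: 0.44207 × 2.26166 = 1.000 atoms per formula unit.

1.000 Ca apfu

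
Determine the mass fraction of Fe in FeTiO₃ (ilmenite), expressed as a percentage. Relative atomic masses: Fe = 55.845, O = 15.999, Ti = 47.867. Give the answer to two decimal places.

Molar mass of FeTiO₃: 1*55.845 + 1*47.867 + 3*15.999 = 151.709 g/mol.
Mass of Fe per formula unit: 1 × 55.845 = 55.845 g.
Weight fraction Fe = 55.845 / 151.709 = 0.3681.

36.81 weight percent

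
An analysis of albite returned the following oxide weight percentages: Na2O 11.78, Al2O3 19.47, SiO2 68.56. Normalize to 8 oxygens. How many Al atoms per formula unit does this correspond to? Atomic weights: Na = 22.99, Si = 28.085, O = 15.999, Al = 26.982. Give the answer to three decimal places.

11.78 wt% Na2O ÷ 61.979 g/mol = 0.19006 mol, giving 0.38012 Na and 0.19006 O.
19.47 wt% Al2O3 ÷ 101.961 g/mol = 0.19096 mol, giving 0.38192 Al and 0.57288 O.
68.56 wt% SiO2 ÷ 60.083 g/mol = 1.14109 mol, giving 1.14109 Si and 2.28218 O.
Oxygen sums to 3.04512; scaling by 8/3.04512 = 2.62715 puts the formula on 8 O.
Al: 0.38192 × 2.62715 = 1.003 atoms per formula unit.

1.003 Al apfu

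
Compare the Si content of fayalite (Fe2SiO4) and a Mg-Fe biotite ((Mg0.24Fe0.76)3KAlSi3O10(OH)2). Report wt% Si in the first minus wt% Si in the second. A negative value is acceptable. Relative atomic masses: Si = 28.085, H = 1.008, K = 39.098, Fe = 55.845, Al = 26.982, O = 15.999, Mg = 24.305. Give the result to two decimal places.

-3.44 percentage points

M(Fe2SiO4) = 203.771 g/mol, so wt% Si = 28.085/203.771 × 100 = 13.78%.
M((Mg0.24Fe0.76)3KAlSi3O10(OH)2) = 489.165 g/mol, so wt% Si = 84.255/489.165 × 100 = 17.22%.
13.78 − 17.22 = -3.44 pp.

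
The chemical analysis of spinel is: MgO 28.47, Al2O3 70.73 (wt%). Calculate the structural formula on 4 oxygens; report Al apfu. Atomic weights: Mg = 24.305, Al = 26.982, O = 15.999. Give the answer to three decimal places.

MgO: 28.47/40.304 = 0.70638 mol → 0.70638 mol Mg, 0.70638 mol O.
Al2O3: 70.73/101.961 = 0.69370 mol → 1.38740 mol Al, 2.08110 mol O.
Total oxygen = 2.78748 mol. Normalization factor = 4/2.78748 = 1.43499.
Al per 4 O = 1.38740 × 1.43499 = 1.991.

1.991 Al apfu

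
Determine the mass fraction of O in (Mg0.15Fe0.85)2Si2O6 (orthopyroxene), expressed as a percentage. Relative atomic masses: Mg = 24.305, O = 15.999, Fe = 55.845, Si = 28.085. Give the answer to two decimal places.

37.73 weight percent

Formula mass = 0.30·24.305 + 1.70·55.845 + 2·28.085 + 6·15.999 = 254.392 g/mol, of which 95.994 g is O.
So O makes up 95.994/254.392 = 0.3773 of the mass, i.e. 37.73%.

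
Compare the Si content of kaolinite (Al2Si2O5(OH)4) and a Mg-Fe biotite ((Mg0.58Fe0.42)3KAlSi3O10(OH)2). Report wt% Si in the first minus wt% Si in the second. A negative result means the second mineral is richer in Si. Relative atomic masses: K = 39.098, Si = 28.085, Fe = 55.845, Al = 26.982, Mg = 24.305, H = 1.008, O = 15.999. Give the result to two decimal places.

3.32 percentage points

First mineral: 56.170 g Si in 258.157 g formula = 21.76 wt% Si.
Second mineral: 84.255 g Si in 456.994 g formula = 18.44 wt% Si.
21.76% − 18.44% gives a difference of 3.32 percentage points.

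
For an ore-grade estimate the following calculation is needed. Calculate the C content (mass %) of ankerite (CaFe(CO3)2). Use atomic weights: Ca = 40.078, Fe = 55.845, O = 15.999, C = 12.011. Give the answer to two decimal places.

M(CaFe(CO3)2) = 215.939 g/mol.
C contributes 2 × 12.011 = 24.022 g per mole.
24.022/215.939 = 0.1112 → 11.12%.

11.12 mass %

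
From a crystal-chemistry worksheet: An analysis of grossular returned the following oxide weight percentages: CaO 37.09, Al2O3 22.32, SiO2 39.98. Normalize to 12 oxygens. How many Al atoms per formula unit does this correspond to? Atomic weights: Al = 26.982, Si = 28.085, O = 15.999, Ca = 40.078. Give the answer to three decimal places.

1.983 Al apfu

CaO: 37.09/56.077 = 0.66141 mol → 0.66141 mol Ca, 0.66141 mol O.
Al2O3: 22.32/101.961 = 0.21891 mol → 0.43782 mol Al, 0.65673 mol O.
SiO2: 39.98/60.083 = 0.66541 mol → 0.66541 mol Si, 1.33082 mol O.
Total oxygen = 2.64896 mol. Normalization factor = 12/2.64896 = 4.53008.
Al per 12 O = 0.43782 × 4.53008 = 1.983.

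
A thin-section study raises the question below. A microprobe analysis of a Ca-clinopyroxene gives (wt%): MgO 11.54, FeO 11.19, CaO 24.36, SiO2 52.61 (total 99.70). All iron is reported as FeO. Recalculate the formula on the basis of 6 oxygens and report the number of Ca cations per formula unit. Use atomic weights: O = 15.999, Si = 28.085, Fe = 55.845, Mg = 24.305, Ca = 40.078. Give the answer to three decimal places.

0.992 Ca apfu

MgO: 11.54/40.304 = 0.28632 mol → 0.28632 mol Mg, 0.28632 mol O.
FeO: 11.19/71.844 = 0.15575 mol → 0.15575 mol Fe, 0.15575 mol O.
CaO: 24.36/56.077 = 0.43440 mol → 0.43440 mol Ca, 0.43440 mol O.
SiO2: 52.61/60.083 = 0.87562 mol → 0.87562 mol Si, 1.75124 mol O.
Total oxygen = 2.62771 mol. Normalization factor = 6/2.62771 = 2.28336.
Ca per 6 O = 0.43440 × 2.28336 = 0.992.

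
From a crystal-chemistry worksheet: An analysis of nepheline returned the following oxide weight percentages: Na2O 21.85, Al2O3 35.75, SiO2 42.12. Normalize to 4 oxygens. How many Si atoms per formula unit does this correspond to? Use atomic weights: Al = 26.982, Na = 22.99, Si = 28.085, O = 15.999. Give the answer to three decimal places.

Na2O (M=61.979): mol = 0.35254; Na = 0.70508, O = 0.35254.
Al2O3 (M=101.961): mol = 0.35062; Al = 0.70124, O = 1.05186.
SiO2 (M=60.083): mol = 0.70103; Si = 0.70103, O = 1.40206.
ΣO = 2.80646; factor = 4/ΣO = 1.42528.
Si apfu = 0.70103 × 1.42528 = 0.999.

0.999 Si apfu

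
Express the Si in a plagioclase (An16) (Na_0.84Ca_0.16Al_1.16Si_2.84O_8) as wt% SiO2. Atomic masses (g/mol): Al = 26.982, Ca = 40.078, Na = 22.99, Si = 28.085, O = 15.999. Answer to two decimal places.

Molar mass of Na_0.84Ca_0.16Al_1.16Si_2.84O_8 = 0.84*22.99 + 0.16*40.078 + 1.16*26.982 + 2.84*28.085 + 8*15.999 = 264.777 g/mol.
Each formula unit contains 2.84 Si, equivalent to 2.84/1 = 2.8400 mol SiO2.
M(SiO2) = 1×28.085 + 2×15.999 = 60.083 g/mol.
Mass of SiO2 per formula unit = 2.8400 × 60.083 = 170.636 g.
SiO2 wt% = 170.636 / 264.777 × 100 = 64.45%.

64.45 wt%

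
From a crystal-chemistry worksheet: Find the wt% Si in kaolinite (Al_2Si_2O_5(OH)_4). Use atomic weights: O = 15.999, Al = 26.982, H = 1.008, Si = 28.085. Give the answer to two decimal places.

21.76 wt%

Formula mass = 2*26.982 + 2*28.085 + 9*15.999 + 4*1.008 = 258.157 g/mol, of which 56.170 g is Si.
So Si makes up 56.170/258.157 = 0.2176 of the mass, i.e. 21.76%.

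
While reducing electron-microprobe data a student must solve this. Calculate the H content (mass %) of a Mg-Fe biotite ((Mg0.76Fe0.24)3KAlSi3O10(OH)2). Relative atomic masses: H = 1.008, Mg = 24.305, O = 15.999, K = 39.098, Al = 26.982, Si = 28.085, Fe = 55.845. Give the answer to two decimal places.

M((Mg0.76Fe0.24)3KAlSi3O10(OH)2) = 439.963 g/mol.
H contributes 2 × 1.008 = 2.016 g per mole.
2.016/439.963 = 0.0046 → 0.46%.

0.46 mass %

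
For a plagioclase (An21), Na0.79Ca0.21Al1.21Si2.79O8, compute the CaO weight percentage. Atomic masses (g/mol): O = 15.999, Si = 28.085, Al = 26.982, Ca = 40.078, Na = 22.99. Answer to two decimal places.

Molar mass of Na0.79Ca0.21Al1.21Si2.79O8 = 0.79×22.99 + 0.21×40.078 + 1.21×26.982 + 2.79×28.085 + 8×15.999 = 265.576 g/mol.
Each formula unit contains 0.21 Ca, equivalent to 0.21/1 = 0.2100 mol CaO.
M(CaO) = 1×40.078 + 1×15.999 = 56.077 g/mol.
Mass of CaO per formula unit = 0.2100 × 56.077 = 11.776 g.
CaO wt% = 11.776 / 265.576 × 100 = 4.43%.

4.43 wt%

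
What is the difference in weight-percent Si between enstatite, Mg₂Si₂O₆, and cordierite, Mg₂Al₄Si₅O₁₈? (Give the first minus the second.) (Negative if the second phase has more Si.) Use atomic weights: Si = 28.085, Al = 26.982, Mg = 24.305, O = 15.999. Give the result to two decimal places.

3.97 percentage points

M(Mg₂Si₂O₆) = 200.774 g/mol, so wt% Si = 56.170/200.774 × 100 = 27.98%.
M(Mg₂Al₄Si₅O₁₈) = 584.945 g/mol, so wt% Si = 140.425/584.945 × 100 = 24.01%.
27.98 − 24.01 = 3.97 pp.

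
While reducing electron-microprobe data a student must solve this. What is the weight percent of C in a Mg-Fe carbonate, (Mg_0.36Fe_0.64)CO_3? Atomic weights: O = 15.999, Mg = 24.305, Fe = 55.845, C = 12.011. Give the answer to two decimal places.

Formula mass = 0.36·24.305 + 0.64·55.845 + 1·12.011 + 3·15.999 = 104.499 g/mol, of which 12.011 g is C.
So C makes up 12.011/104.499 = 0.1149 of the mass, i.e. 11.49%.

11.49 mass %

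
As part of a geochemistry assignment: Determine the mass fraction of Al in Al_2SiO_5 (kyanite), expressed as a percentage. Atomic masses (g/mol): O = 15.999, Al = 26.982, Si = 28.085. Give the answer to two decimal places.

33.30 weight percent

Formula mass = 2·26.982 + 1·28.085 + 5·15.999 = 162.044 g/mol, of which 53.964 g is Al.
So Al makes up 53.964/162.044 = 0.3330 of the mass, i.e. 33.30%.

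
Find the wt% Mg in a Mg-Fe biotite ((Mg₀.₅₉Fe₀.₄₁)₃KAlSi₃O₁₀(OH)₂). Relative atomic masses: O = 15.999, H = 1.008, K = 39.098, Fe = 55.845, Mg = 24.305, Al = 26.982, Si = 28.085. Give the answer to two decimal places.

Molar mass of (Mg₀.₅₉Fe₀.₄₁)₃KAlSi₃O₁₀(OH)₂: 1.77×24.305 + 1.23×55.845 + 1×39.098 + 1×26.982 + 3×28.085 + 12×15.999 + 2×1.008 = 456.048 g/mol.
Mass of Mg per formula unit: 1.77 × 24.305 = 43.020 g.
Weight fraction Mg = 43.020 / 456.048 = 0.0943.

9.43 wt%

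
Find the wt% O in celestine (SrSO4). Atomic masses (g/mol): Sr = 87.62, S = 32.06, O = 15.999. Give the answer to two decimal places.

34.84 weight percent

Molar mass of SrSO4: 1*87.62 + 1*32.06 + 4*15.999 = 183.676 g/mol.
Mass of O per formula unit: 4 × 15.999 = 63.996 g.
Weight fraction O = 63.996 / 183.676 = 0.3484.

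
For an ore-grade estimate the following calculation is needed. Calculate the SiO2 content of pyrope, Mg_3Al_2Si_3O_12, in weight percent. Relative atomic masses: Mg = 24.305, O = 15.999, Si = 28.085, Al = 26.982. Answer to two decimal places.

M(Mg_3Al_2Si_3O_12) = 403.122 g/mol; M(SiO2) = 60.083 g/mol.
Moles SiO2 per formula unit = 3 Si ÷ 1 = 3.0000.
SiO2 fraction = (3.0000 × 60.083) / 403.122 = 180.249/403.122 = 0.4471.

44.71 wt%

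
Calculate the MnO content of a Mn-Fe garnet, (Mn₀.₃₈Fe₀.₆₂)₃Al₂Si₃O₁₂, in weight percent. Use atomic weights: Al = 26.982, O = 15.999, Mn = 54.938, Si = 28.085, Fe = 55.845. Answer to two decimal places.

16.28 wt%

Formula mass = 496.708 g/mol.
1.14 Mn → 1.1400 mol MnO per formula unit; M(MnO) = 70.937, so MnO mass = 80.868 g.
80.868/496.708 × 100 = 16.28 wt%.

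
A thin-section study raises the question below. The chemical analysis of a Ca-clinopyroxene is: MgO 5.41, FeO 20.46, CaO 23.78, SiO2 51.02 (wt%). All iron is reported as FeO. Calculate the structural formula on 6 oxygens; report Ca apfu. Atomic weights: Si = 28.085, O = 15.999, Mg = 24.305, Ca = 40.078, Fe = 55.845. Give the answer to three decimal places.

MgO: 5.41/40.304 = 0.13423 mol → 0.13423 mol Mg, 0.13423 mol O.
FeO: 20.46/71.844 = 0.28478 mol → 0.28478 mol Fe, 0.28478 mol O.
CaO: 23.78/56.077 = 0.42406 mol → 0.42406 mol Ca, 0.42406 mol O.
SiO2: 51.02/60.083 = 0.84916 mol → 0.84916 mol Si, 1.69832 mol O.
Total oxygen = 2.54139 mol. Normalization factor = 6/2.54139 = 2.36091.
Ca per 6 O = 0.42406 × 2.36091 = 1.001.

1.001 Ca apfu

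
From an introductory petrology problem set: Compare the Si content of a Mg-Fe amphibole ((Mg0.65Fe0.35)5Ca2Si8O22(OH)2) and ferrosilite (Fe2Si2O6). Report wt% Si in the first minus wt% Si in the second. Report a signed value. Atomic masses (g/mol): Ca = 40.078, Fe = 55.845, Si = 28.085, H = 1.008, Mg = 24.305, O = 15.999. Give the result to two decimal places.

4.61 percentage points

M((Mg0.65Fe0.35)5Ca2Si8O22(OH)2) = 867.548 g/mol, so wt% Si = 224.680/867.548 × 100 = 25.90%.
M(Fe2Si2O6) = 263.854 g/mol, so wt% Si = 56.170/263.854 × 100 = 21.29%.
25.90 − 21.29 = 4.61 pp.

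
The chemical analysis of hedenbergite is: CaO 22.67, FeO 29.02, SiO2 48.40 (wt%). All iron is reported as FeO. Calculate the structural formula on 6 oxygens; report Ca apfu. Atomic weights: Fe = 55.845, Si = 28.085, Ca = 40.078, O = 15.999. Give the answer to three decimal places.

CaO: 22.67/56.077 = 0.40427 mol → 0.40427 mol Ca, 0.40427 mol O.
FeO: 29.02/71.844 = 0.40393 mol → 0.40393 mol Fe, 0.40393 mol O.
SiO2: 48.40/60.083 = 0.80555 mol → 0.80555 mol Si, 1.61110 mol O.
Total oxygen = 2.41930 mol. Normalization factor = 6/2.41930 = 2.48006.
Ca per 6 O = 0.40427 × 2.48006 = 1.003.

1.003 Ca apfu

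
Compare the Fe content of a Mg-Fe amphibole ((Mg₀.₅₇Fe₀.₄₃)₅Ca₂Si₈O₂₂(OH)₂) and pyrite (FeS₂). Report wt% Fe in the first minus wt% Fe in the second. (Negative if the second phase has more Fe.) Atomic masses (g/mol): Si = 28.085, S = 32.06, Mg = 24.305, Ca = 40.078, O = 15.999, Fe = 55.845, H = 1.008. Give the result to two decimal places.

First mineral: 120.067 g Fe in 880.164 g formula = 13.64 wt% Fe.
Second mineral: 55.845 g Fe in 119.965 g formula = 46.55 wt% Fe.
13.64% − 46.55% gives a difference of -32.91 percentage points.

-32.91 percentage points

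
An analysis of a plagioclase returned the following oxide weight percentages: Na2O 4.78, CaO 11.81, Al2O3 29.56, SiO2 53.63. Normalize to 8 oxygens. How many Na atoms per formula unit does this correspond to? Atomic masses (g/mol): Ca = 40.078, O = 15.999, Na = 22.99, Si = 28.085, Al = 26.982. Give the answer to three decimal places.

0.419 Na apfu

Na2O (M=61.979): mol = 0.07712; Na = 0.15424, O = 0.07712.
CaO (M=56.077): mol = 0.21060; Ca = 0.21060, O = 0.21060.
Al2O3 (M=101.961): mol = 0.28991; Al = 0.57982, O = 0.86973.
SiO2 (M=60.083): mol = 0.89260; Si = 0.89260, O = 1.78520.
ΣO = 2.94265; factor = 8/ΣO = 2.71864.
Na apfu = 0.15424 × 2.71864 = 0.419.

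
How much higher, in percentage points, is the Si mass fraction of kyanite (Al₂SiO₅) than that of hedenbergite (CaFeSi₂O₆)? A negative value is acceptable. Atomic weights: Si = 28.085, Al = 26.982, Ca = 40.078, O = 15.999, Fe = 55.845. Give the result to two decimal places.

-5.31 percentage points

Si in Al₂SiO₅: molar mass 162.044 g/mol; 1×28.085 = 28.085 g → 17.33 wt%.
Si in CaFeSi₂O₆: molar mass 248.087 g/mol; 2×28.085 = 56.170 g → 22.64 wt%.
Difference = 17.33 − 22.64 = -5.31 percentage points.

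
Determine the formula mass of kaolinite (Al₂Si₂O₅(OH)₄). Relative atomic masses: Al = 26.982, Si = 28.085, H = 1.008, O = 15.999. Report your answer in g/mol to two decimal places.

258.16 g/mol

The formula mass is the sum 2(26.982) + 2(28.085) + 9(15.999) + 4(1.008).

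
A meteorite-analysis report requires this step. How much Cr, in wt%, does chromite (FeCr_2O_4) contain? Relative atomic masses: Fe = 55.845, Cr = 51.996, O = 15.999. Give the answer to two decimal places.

46.46 wt%

M(FeCr_2O_4) = 223.833 g/mol.
Cr contributes 2 × 51.996 = 103.992 g per mole.
103.992/223.833 = 0.4646 → 46.46%.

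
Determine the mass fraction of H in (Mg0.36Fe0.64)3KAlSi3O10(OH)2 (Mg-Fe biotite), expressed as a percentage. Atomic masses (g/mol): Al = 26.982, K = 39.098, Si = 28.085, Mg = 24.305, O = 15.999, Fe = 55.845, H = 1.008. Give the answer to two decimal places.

M((Mg0.36Fe0.64)3KAlSi3O10(OH)2) = 477.811 g/mol.
H contributes 2 × 1.008 = 2.016 g per mole.
2.016/477.811 = 0.0042 → 0.42%.

0.42 mass %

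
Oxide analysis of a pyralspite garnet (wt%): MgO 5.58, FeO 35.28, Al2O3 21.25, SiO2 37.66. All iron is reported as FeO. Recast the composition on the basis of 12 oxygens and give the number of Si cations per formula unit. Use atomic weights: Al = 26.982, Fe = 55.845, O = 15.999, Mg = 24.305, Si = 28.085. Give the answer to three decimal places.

2.999 Si apfu

MgO: 5.58/40.304 = 0.13845 mol → 0.13845 mol Mg, 0.13845 mol O.
FeO: 35.28/71.844 = 0.49106 mol → 0.49106 mol Fe, 0.49106 mol O.
Al2O3: 21.25/101.961 = 0.20841 mol → 0.41682 mol Al, 0.62523 mol O.
SiO2: 37.66/60.083 = 0.62680 mol → 0.62680 mol Si, 1.25360 mol O.
Total oxygen = 2.50834 mol. Normalization factor = 12/2.50834 = 4.78404.
Si per 12 O = 0.62680 × 4.78404 = 2.999.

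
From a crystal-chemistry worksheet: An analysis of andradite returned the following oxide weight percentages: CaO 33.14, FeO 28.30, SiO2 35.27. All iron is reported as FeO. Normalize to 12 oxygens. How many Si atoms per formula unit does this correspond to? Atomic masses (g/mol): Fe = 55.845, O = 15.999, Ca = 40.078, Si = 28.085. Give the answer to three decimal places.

3.263 Si apfu

33.14 wt% CaO ÷ 56.077 g/mol = 0.59097 mol, giving 0.59097 Ca and 0.59097 O.
28.30 wt% FeO ÷ 71.844 g/mol = 0.39391 mol, giving 0.39391 Fe and 0.39391 O.
35.27 wt% SiO2 ÷ 60.083 g/mol = 0.58702 mol, giving 0.58702 Si and 1.17404 O.
Oxygen sums to 2.15892; scaling by 12/2.15892 = 5.55833 puts the formula on 12 O.
Si: 0.58702 × 5.55833 = 3.263 atoms per formula unit.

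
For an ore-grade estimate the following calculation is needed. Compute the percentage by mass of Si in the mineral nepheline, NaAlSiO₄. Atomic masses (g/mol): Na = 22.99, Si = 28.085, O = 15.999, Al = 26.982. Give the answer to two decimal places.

M(NaAlSiO₄) = 142.053 g/mol.
Si contributes 1 × 28.085 = 28.085 g per mole.
28.085/142.053 = 0.1977 → 19.77%.

19.77 wt%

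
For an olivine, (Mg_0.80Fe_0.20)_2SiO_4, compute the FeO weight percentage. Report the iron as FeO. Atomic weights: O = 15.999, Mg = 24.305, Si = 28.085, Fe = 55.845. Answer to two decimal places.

Formula mass = 153.307 g/mol.
0.40 Fe → 0.4000 mol FeO per formula unit; M(FeO) = 71.844, so FeO mass = 28.738 g.
28.738/153.307 × 100 = 18.75 wt%.

18.75 wt%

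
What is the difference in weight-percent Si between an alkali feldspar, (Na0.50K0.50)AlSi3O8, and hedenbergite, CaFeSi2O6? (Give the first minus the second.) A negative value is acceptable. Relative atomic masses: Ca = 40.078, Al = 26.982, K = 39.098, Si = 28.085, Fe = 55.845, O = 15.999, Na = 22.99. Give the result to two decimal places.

First mineral: 84.255 g Si in 270.273 g formula = 31.17 wt% Si.
Second mineral: 56.170 g Si in 248.087 g formula = 22.64 wt% Si.
31.17% − 22.64% gives a difference of 8.53 percentage points.

8.53 percentage points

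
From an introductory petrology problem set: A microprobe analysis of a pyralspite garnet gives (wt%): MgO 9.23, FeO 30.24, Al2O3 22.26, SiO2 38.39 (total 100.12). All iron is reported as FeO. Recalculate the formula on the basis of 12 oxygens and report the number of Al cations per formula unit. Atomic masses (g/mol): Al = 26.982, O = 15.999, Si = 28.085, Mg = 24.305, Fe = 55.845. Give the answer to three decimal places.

MgO: 9.23/40.304 = 0.22901 mol → 0.22901 mol Mg, 0.22901 mol O.
FeO: 30.24/71.844 = 0.42091 mol → 0.42091 mol Fe, 0.42091 mol O.
Al2O3: 22.26/101.961 = 0.21832 mol → 0.43664 mol Al, 0.65496 mol O.
SiO2: 38.39/60.083 = 0.63895 mol → 0.63895 mol Si, 1.27790 mol O.
Total oxygen = 2.58278 mol. Normalization factor = 12/2.58278 = 4.64616.
Al per 12 O = 0.43664 × 4.64616 = 2.029.

2.029 Al apfu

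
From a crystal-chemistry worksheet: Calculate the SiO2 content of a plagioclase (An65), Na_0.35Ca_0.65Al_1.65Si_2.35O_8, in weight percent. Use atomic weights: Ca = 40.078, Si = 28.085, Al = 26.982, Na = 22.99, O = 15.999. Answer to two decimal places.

Molar mass of Na_0.35Ca_0.65Al_1.65Si_2.35O_8 = 0.35×22.99 + 0.65×40.078 + 1.65×26.982 + 2.35×28.085 + 8×15.999 = 272.609 g/mol.
Each formula unit contains 2.35 Si, equivalent to 2.35/1 = 2.3500 mol SiO2.
M(SiO2) = 1×28.085 + 2×15.999 = 60.083 g/mol.
Mass of SiO2 per formula unit = 2.3500 × 60.083 = 141.195 g.
SiO2 wt% = 141.195 / 272.609 × 100 = 51.79%.

51.79 wt%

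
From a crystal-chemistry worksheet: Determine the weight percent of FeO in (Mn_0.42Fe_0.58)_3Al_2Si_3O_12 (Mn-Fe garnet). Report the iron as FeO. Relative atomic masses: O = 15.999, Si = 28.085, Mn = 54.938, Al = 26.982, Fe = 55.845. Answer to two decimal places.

Molar mass of (Mn_0.42Fe_0.58)_3Al_2Si_3O_12 = 1.26×54.938 + 1.74×55.845 + 2×26.982 + 3×28.085 + 12×15.999 = 496.599 g/mol.
Each formula unit contains 1.74 Fe, equivalent to 1.74/1 = 1.7400 mol FeO.
M(FeO) = 1×55.845 + 1×15.999 = 71.844 g/mol.
Mass of FeO per formula unit = 1.7400 × 71.844 = 125.009 g.
FeO wt% = 125.009 / 496.599 × 100 = 25.17%.

25.17 wt%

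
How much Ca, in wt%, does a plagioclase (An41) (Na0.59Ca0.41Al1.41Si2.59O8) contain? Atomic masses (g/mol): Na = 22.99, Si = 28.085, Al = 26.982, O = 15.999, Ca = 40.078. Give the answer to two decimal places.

6.11 wt%

Molar mass of Na0.59Ca0.41Al1.41Si2.59O8: 0.59·22.99 + 0.41·40.078 + 1.41·26.982 + 2.59·28.085 + 8·15.999 = 268.773 g/mol.
Mass of Ca per formula unit: 0.41 × 40.078 = 16.432 g.
Weight fraction Ca = 16.432 / 268.773 = 0.0611.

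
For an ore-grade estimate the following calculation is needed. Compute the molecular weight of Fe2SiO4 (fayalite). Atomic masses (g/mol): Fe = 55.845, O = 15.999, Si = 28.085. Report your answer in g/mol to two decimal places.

The formula mass is the sum 2×55.845 + 1×28.085 + 4×15.999.

203.77 g/mol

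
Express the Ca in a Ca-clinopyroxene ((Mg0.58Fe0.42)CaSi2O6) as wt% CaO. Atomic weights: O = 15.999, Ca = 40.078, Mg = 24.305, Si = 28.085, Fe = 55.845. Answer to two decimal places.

24.40 wt%

Molar mass of (Mg0.58Fe0.42)CaSi2O6 = 0.58·24.305 + 0.42·55.845 + 1·40.078 + 2·28.085 + 6·15.999 = 229.794 g/mol.
Each formula unit contains 1 Ca, equivalent to 1/1 = 1.0000 mol CaO.
M(CaO) = 1×40.078 + 1×15.999 = 56.077 g/mol.
Mass of CaO per formula unit = 1.0000 × 56.077 = 56.077 g.
CaO wt% = 56.077 / 229.794 × 100 = 24.40%.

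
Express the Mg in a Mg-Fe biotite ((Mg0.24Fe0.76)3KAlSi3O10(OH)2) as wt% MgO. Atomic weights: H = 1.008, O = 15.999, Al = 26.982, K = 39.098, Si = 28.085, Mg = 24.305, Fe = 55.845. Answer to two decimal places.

Formula mass = 489.165 g/mol.
0.72 Mg → 0.7200 mol MgO per formula unit; M(MgO) = 40.304, so MgO mass = 29.019 g.
29.019/489.165 × 100 = 5.93 wt%.

5.93 wt%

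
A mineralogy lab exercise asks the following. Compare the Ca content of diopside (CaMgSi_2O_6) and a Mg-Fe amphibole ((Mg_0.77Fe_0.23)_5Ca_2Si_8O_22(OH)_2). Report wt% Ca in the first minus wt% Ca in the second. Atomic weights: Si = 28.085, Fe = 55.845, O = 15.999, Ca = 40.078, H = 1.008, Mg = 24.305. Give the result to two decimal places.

9.06 percentage points

M(CaMgSi_2O_6) = 216.547 g/mol, so wt% Ca = 40.078/216.547 × 100 = 18.51%.
M((Mg_0.77Fe_0.23)_5Ca_2Si_8O_22(OH)_2) = 848.624 g/mol, so wt% Ca = 80.156/848.624 × 100 = 9.45%.
18.51 − 9.45 = 9.06 pp.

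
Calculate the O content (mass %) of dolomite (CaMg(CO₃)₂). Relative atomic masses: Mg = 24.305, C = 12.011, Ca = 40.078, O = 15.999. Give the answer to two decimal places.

Formula mass = 1×40.078 + 1×24.305 + 2×12.011 + 6×15.999 = 184.399 g/mol, of which 95.994 g is O.
So O makes up 95.994/184.399 = 0.5206 of the mass, i.e. 52.06%.

52.06 mass %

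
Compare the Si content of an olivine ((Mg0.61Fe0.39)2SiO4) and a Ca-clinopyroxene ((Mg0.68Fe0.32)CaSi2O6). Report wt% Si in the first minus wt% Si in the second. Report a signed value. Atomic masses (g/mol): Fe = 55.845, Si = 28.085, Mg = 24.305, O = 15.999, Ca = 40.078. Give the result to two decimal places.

-7.79 percentage points

First mineral: 28.085 g Si in 165.292 g formula = 16.99 wt% Si.
Second mineral: 56.170 g Si in 226.640 g formula = 24.78 wt% Si.
16.99% − 24.78% gives a difference of -7.79 percentage points.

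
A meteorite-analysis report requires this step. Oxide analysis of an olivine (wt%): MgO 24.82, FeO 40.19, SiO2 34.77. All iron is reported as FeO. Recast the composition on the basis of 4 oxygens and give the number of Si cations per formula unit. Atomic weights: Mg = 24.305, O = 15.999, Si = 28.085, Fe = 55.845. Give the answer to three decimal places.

0.992 Si apfu

24.82 wt% MgO ÷ 40.304 g/mol = 0.61582 mol, giving 0.61582 Mg and 0.61582 O.
40.19 wt% FeO ÷ 71.844 g/mol = 0.55941 mol, giving 0.55941 Fe and 0.55941 O.
34.77 wt% SiO2 ÷ 60.083 g/mol = 0.57870 mol, giving 0.57870 Si and 1.15740 O.
Oxygen sums to 2.33263; scaling by 4/2.33263 = 1.71480 puts the formula on 4 O.
Si: 0.57870 × 1.71480 = 0.992 atoms per formula unit.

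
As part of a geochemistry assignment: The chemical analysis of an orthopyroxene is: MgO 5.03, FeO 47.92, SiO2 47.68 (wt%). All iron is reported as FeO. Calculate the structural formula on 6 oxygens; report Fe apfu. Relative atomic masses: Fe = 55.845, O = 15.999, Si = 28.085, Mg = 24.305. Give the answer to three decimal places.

1.682 Fe apfu

5.03 wt% MgO ÷ 40.304 g/mol = 0.12480 mol, giving 0.12480 Mg and 0.12480 O.
47.92 wt% FeO ÷ 71.844 g/mol = 0.66700 mol, giving 0.66700 Fe and 0.66700 O.
47.68 wt% SiO2 ÷ 60.083 g/mol = 0.79357 mol, giving 0.79357 Si and 1.58714 O.
Oxygen sums to 2.37894; scaling by 6/2.37894 = 2.52213 puts the formula on 6 O.
Fe: 0.66700 × 2.52213 = 1.682 atoms per formula unit.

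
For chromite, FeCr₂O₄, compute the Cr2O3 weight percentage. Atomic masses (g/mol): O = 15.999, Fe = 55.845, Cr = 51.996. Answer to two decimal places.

67.90 wt%

M(FeCr₂O₄) = 223.833 g/mol; M(Cr2O3) = 151.989 g/mol.
Moles Cr2O3 per formula unit = 2 Cr ÷ 2 = 1.0000.
Cr2O3 fraction = (1.0000 × 151.989) / 223.833 = 151.989/223.833 = 0.6790.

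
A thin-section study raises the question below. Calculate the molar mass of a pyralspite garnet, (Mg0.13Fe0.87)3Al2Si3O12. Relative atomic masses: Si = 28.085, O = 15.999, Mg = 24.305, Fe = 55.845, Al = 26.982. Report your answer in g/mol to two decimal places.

M = 0.39*24.305 + 2.61*55.845 + 2*26.982 + 3*28.085 + 12*15.999

485.44 g/mol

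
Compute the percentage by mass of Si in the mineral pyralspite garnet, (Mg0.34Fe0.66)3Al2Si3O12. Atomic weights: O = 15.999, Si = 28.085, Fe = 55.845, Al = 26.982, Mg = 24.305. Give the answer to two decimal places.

Formula mass = 1.02×24.305 + 1.98×55.845 + 2×26.982 + 3×28.085 + 12×15.999 = 465.571 g/mol, of which 84.255 g is Si.
So Si makes up 84.255/465.571 = 0.1810 of the mass, i.e. 18.10%.

18.10 mass %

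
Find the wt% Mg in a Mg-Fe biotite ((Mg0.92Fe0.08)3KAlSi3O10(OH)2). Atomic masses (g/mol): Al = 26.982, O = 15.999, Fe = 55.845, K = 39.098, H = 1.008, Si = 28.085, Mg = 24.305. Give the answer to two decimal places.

Molar mass of (Mg0.92Fe0.08)3KAlSi3O10(OH)2: 2.76·24.305 + 0.24·55.845 + 1·39.098 + 1·26.982 + 3·28.085 + 12·15.999 + 2·1.008 = 424.824 g/mol.
Mass of Mg per formula unit: 2.76 × 24.305 = 67.082 g.
Weight fraction Mg = 67.082 / 424.824 = 0.1579.

15.79 wt%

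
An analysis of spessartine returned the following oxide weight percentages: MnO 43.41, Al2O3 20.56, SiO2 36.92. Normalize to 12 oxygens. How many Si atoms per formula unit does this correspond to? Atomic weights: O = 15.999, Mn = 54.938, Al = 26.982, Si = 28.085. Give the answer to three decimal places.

3.015 Si apfu

MnO (M=70.937): mol = 0.61195; Mn = 0.61195, O = 0.61195.
Al2O3 (M=101.961): mol = 0.20165; Al = 0.40330, O = 0.60495.
SiO2 (M=60.083): mol = 0.61448; Si = 0.61448, O = 1.22896.
ΣO = 2.44586; factor = 12/ΣO = 4.90625.
Si apfu = 0.61448 × 4.90625 = 3.015.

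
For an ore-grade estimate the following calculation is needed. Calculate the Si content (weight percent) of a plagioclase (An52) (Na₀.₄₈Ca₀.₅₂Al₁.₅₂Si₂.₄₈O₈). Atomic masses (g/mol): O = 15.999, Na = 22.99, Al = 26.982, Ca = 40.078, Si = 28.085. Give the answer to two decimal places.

M(Na₀.₄₈Ca₀.₅₂Al₁.₅₂Si₂.₄₈O₈) = 270.531 g/mol.
Si contributes 2.48 × 28.085 = 69.651 g per mole.
69.651/270.531 = 0.2575 → 25.75%.

25.75 weight percent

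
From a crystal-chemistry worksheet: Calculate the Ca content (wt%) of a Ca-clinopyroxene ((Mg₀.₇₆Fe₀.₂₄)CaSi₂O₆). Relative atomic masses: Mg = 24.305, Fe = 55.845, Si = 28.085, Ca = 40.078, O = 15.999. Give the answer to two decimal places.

M((Mg₀.₇₆Fe₀.₂₄)CaSi₂O₆) = 224.117 g/mol.
Ca contributes 1 × 40.078 = 40.078 g per mole.
40.078/224.117 = 0.1788 → 17.88%.

17.88 wt%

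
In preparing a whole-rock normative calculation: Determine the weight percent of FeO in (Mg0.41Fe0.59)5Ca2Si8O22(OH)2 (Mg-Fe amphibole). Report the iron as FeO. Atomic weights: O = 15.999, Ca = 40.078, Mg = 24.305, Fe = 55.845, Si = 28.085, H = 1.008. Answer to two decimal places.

M((Mg0.41Fe0.59)5Ca2Si8O22(OH)2) = 905.396 g/mol; M(FeO) = 71.844 g/mol.
Moles FeO per formula unit = 2.95 Fe ÷ 1 = 2.9500.
FeO fraction = (2.9500 × 71.844) / 905.396 = 211.940/905.396 = 0.2341.

23.41 wt%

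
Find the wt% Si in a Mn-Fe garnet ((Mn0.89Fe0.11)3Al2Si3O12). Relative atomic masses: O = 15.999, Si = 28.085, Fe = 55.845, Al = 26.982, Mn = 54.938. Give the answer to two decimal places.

17.01 mass %

M((Mn0.89Fe0.11)3Al2Si3O12) = 495.320 g/mol.
Si contributes 3 × 28.085 = 84.255 g per mole.
84.255/495.320 = 0.1701 → 17.01%.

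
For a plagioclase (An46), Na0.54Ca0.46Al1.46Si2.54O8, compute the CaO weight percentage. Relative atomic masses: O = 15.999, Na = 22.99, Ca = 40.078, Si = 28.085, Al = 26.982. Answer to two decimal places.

9.57 wt%

Formula mass = 269.572 g/mol.
0.46 Ca → 0.4600 mol CaO per formula unit; M(CaO) = 56.077, so CaO mass = 25.795 g.
25.795/269.572 × 100 = 9.57 wt%.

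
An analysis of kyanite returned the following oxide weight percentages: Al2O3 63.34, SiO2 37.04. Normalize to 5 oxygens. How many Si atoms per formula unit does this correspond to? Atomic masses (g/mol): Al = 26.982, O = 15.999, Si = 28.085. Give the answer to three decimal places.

Al2O3: 63.34/101.961 = 0.62122 mol → 1.24244 mol Al, 1.86366 mol O.
SiO2: 37.04/60.083 = 0.61648 mol → 0.61648 mol Si, 1.23296 mol O.
Total oxygen = 3.09662 mol. Normalization factor = 5/3.09662 = 1.61466.
Si per 5 O = 0.61648 × 1.61466 = 0.995.

0.995 Si apfu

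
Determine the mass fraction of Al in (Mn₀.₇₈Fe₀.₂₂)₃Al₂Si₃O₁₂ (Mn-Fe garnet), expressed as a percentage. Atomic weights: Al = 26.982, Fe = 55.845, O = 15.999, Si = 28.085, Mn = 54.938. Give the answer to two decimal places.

M((Mn₀.₇₈Fe₀.₂₂)₃Al₂Si₃O₁₂) = 495.620 g/mol.
Al contributes 2 × 26.982 = 53.964 g per mole.
53.964/495.620 = 0.1089 → 10.89%.

10.89 weight percent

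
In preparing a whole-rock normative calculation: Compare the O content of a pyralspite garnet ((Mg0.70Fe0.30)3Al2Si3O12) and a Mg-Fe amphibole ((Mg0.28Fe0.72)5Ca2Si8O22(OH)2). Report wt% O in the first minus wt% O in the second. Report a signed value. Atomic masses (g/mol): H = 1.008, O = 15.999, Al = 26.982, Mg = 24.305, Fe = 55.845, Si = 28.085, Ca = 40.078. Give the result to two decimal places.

3.02 percentage points

O in (Mg0.70Fe0.30)3Al2Si3O12: molar mass 431.508 g/mol; 12×15.999 = 191.988 g → 44.49 wt%.
O in (Mg0.28Fe0.72)5Ca2Si8O22(OH)2: molar mass 925.897 g/mol; 24×15.999 = 383.976 g → 41.47 wt%.
Difference = 44.49 − 41.47 = 3.02 percentage points.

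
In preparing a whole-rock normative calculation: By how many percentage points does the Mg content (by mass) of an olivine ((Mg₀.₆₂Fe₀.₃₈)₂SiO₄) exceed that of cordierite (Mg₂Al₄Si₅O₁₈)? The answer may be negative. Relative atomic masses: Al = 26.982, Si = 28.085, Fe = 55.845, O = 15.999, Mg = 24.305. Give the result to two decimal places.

9.99 percentage points

Mg in (Mg₀.₆₂Fe₀.₃₈)₂SiO₄: molar mass 164.661 g/mol; 1.24×24.305 = 30.138 g → 18.30 wt%.
Mg in Mg₂Al₄Si₅O₁₈: molar mass 584.945 g/mol; 2×24.305 = 48.610 g → 8.31 wt%.
Difference = 18.30 − 8.31 = 9.99 percentage points.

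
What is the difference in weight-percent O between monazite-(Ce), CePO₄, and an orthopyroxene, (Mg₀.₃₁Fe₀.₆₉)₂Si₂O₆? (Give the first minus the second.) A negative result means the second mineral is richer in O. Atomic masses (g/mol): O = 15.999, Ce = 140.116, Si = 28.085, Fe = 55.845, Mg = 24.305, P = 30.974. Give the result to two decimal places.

M(CePO₄) = 235.086 g/mol, so wt% O = 63.996/235.086 × 100 = 27.22%.
M((Mg₀.₃₁Fe₀.₆₉)₂Si₂O₆) = 244.299 g/mol, so wt% O = 95.994/244.299 × 100 = 39.29%.
27.22 − 39.29 = -12.07 pp.

-12.07 percentage points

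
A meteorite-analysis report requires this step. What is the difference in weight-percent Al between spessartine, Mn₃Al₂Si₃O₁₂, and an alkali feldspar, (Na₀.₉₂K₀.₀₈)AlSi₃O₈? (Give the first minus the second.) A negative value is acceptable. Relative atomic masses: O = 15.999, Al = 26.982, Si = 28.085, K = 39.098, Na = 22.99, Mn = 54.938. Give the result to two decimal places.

Al in Mn₃Al₂Si₃O₁₂: molar mass 495.021 g/mol; 2×26.982 = 53.964 g → 10.90 wt%.
Al in (Na₀.₉₂K₀.₀₈)AlSi₃O₈: molar mass 263.508 g/mol; 1×26.982 = 26.982 g → 10.24 wt%.
Difference = 10.90 − 10.24 = 0.66 percentage points.

0.66 percentage points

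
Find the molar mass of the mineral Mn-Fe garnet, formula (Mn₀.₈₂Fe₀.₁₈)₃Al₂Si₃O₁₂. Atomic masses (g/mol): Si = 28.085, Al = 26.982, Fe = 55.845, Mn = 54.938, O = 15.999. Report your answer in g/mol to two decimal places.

495.51 g/mol

Mn: 2.46 × 54.938 = 135.1475
Fe: 0.54 × 55.845 = 30.1563
Al: 2 × 26.982 = 53.9640
Si: 3 × 28.085 = 84.2550
O: 12 × 15.999 = 191.9880
Summing the contributions gives the formula mass.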